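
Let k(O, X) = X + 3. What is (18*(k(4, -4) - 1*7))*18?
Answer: -2592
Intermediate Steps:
k(O, X) = 3 + X
(18*(k(4, -4) - 1*7))*18 = (18*((3 - 4) - 1*7))*18 = (18*(-1 - 7))*18 = (18*(-8))*18 = -144*18 = -2592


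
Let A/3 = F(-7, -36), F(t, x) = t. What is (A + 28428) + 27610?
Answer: 56017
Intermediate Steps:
A = -21 (A = 3*(-7) = -21)
(A + 28428) + 27610 = (-21 + 28428) + 27610 = 28407 + 27610 = 56017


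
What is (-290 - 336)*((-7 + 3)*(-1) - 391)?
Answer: 242262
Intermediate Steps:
(-290 - 336)*((-7 + 3)*(-1) - 391) = -626*(-4*(-1) - 391) = -626*(4 - 391) = -626*(-387) = 242262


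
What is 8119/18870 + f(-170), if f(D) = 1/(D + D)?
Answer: 16127/37740 ≈ 0.42732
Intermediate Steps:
f(D) = 1/(2*D)
8119/18870 + f(-170) = 8119/18870 + (1/2)/(-170) = 8119*(1/18870) + (1/2)*(-1/170) = 8119/18870 - 1/340 = 16127/37740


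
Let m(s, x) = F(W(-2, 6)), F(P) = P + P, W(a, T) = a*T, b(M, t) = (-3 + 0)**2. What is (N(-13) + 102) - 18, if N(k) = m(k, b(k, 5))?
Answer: 60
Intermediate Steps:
b(M, t) = 9 (b(M, t) = (-3)**2 = 9)
W(a, T) = T*a
F(P) = 2*P
m(s, x) = -24 (m(s, x) = 2*(6*(-2)) = 2*(-12) = -24)
N(k) = -24
(N(-13) + 102) - 18 = (-24 + 102) - 18 = 78 - 18 = 60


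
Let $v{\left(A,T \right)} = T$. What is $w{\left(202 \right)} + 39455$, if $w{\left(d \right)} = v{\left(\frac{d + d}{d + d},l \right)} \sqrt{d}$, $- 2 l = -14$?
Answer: $39455 + 7 \sqrt{202} \approx 39555.0$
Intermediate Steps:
$l = 7$ ($l = \left(- \frac{1}{2}\right) \left(-14\right) = 7$)
$w{\left(d \right)} = 7 \sqrt{d}$
$w{\left(202 \right)} + 39455 = 7 \sqrt{202} + 39455 = 39455 + 7 \sqrt{202}$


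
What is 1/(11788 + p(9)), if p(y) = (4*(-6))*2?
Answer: 1/11740 ≈ 8.5179e-5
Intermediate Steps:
p(y) = -48 (p(y) = -24*2 = -48)
1/(11788 + p(9)) = 1/(11788 - 48) = 1/11740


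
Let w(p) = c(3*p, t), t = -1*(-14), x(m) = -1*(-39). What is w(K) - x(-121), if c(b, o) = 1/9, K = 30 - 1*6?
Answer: -350/9 ≈ -38.889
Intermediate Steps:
x(m) = 39
K = 24 (K = 30 - 6 = 24)
t = 14
c(b, o) = 1/9
w(p) = 1/9
w(K) - x(-121) = 1/9 - 1*39 = 1/9 - 39 = -350/9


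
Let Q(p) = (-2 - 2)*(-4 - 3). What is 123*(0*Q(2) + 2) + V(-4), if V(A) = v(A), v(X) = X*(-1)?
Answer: 250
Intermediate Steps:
v(X) = -X
Q(p) = 28 (Q(p) = -4*(-7) = 28)
V(A) = -A
123*(0*Q(2) + 2) + V(-4) = 123*(0*28 + 2) - 1*(-4) = 123*(0 + 2) + 4 = 123*2 + 4 = 246 + 4 = 250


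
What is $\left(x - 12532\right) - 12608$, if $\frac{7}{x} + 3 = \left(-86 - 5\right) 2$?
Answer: $- \frac{4650907}{185} \approx -25140.0$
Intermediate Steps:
$x = - \frac{7}{185}$ ($x = \frac{7}{-3 + \left(-86 - 5\right) 2} = \frac{7}{-3 - 182} = \frac{7}{-185} = 7 \left(- \frac{1}{185}\right) = - \frac{7}{185} \approx -0.037838$)
$\left(x - 12532\right) - 12608 = \left(- \frac{7}{185} - 12532\right) - 12608 = - \frac{2318427}{185} - 12608 = - \frac{4650907}{185}$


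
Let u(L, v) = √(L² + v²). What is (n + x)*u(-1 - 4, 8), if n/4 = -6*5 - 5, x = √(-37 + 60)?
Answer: √89*(-140 + √23) ≈ -1275.5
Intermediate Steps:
x = √23 ≈ 4.7958
n = -140 (n = 4*(-6*5 - 5) = 4*(-30 - 5) = 4*(-35) = -140)
(n + x)*u(-1 - 4, 8) = (-140 + √23)*√((-1 - 4)² + 8²) = (-140 + √23)*√((-5)² + 64) = (-140 + √23)*√(25 + 64) = (-140 + √23)*√89 = √89*(-140 + √23)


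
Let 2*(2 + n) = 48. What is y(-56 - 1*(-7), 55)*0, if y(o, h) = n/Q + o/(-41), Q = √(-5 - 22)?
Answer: 0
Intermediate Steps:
n = 22 (n = -2 + (½)*48 = -2 + 24 = 22)
Q = 3*I*√3 (Q = √(-27) = 3*I*√3 ≈ 5.1962*I)
y(o, h) = -o/41 - 22*I*√3/9 (y(o, h) = 22/((3*I*√3)) + o/(-41) = 22*(-I*√3/9) + o*(-1/41) = -22*I*√3/9 - o/41 = -o/41 - 22*I*√3/9)
y(-56 - 1*(-7), 55)*0 = (-(-56 - 1*(-7))/41 - 22*I*√3/9)*0 = (-(-56 + 7)/41 - 22*I*√3/9)*0 = (-1/41*(-49) - 22*I*√3/9)*0 = (49/41 - 22*I*√3/9)*0 = 0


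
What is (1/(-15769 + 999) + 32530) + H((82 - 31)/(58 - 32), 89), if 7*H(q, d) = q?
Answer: 3123069546/96005 ≈ 32530.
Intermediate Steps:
H(q, d) = q/7
(1/(-15769 + 999) + 32530) + H((82 - 31)/(58 - 32), 89) = (1/(-15769 + 999) + 32530) + ((82 - 31)/(58 - 32))/7 = (1/(-14770) + 32530) + (51/26)/7 = (-1/14770 + 32530) + (51*(1/26))/7 = 480468099/14770 + (⅐)*(51/26) = 480468099/14770 + 51/182 = 3123069546/96005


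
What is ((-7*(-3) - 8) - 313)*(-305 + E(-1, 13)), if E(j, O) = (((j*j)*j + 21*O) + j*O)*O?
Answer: -918600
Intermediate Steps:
E(j, O) = O*(j**3 + 21*O + O*j) (E(j, O) = ((j**2*j + 21*O) + O*j)*O = ((j**3 + 21*O) + O*j)*O = (j**3 + 21*O + O*j)*O = O*(j**3 + 21*O + O*j))
((-7*(-3) - 8) - 313)*(-305 + E(-1, 13)) = ((-7*(-3) - 8) - 313)*(-305 + 13*((-1)**3 + 21*13 + 13*(-1))) = ((21 - 8) - 313)*(-305 + 13*(-1 + 273 - 13)) = (13 - 313)*(-305 + 13*259) = -300*(-305 + 3367) = -300*3062 = -918600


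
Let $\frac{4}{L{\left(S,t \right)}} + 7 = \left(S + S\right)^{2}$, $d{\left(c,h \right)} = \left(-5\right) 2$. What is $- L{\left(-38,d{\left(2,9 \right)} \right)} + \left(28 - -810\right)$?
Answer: $\frac{4834418}{5769} \approx 838.0$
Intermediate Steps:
$d{\left(c,h \right)} = -10$
$L{\left(S,t \right)} = \frac{4}{-7 + 4 S^{2}}$ ($L{\left(S,t \right)} = \frac{4}{-7 + \left(S + S\right)^{2}} = \frac{4}{-7 + \left(2 S\right)^{2}} = \frac{4}{-7 + 4 S^{2}}$)
$- L{\left(-38,d{\left(2,9 \right)} \right)} + \left(28 - -810\right) = - \frac{4}{-7 + 4 \left(-38\right)^{2}} + \left(28 - -810\right) = - \frac{4}{-7 + 4 \cdot 1444} + \left(28 + 810\right) = - \frac{4}{-7 + 5776} + 838 = - \frac{4}{5769} + 838 = \frac{4834418}{5769}$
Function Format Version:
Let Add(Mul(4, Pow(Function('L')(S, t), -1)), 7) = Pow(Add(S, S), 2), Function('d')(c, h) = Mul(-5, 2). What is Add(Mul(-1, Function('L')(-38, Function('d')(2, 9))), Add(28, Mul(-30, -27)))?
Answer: Rational(4834418, 5769) ≈ 838.00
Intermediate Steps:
Function('d')(c, h) = -10
Function('L')(S, t) = Mul(4, Pow(Add(-7, Mul(4, Pow(S, 2))), -1)) (Function('L')(S, t) = Mul(4, Pow(Add(-7, Pow(Add(S, S), 2)), -1)) = Mul(4, Pow(Add(-7, Pow(Mul(2, S), 2)), -1)) = Mul(4, Pow(Add(-7, Mul(4, Pow(S, 2))), -1)))
Add(Mul(-1, Function('L')(-38, Function('d')(2, 9))), Add(28, Mul(-30, -27))) = Add(Mul(-1, Mul(4, Pow(Add(-7, Mul(4, Pow(-38, 2))), -1))), Add(28, Mul(-30, -27))) = Add(Mul(-1, Mul(4, Pow(Add(-7, Mul(4, 1444)), -1))), Add(28, 810)) = Add(Mul(-1, Mul(4, Pow(Add(-7, 5776), -1))), 838) = Add(Mul(-1, Mul(4, Pow(5769, -1))), 838) = Add(Mul(-1, Mul(4, Rational(1, 5769))), 838) = Add(Mul(-1, Rational(4, 5769)), 838) = Add(Rational(-4, 5769), 838) = Rational(4834418, 5769)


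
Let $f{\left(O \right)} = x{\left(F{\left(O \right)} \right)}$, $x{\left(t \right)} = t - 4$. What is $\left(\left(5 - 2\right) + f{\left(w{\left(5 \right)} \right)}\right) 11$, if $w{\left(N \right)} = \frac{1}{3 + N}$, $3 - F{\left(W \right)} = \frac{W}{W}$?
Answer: $11$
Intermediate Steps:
$F{\left(W \right)} = 2$ ($F{\left(W \right)} = 3 - \frac{W}{W} = 3 - 1 = 2$)
$x{\left(t \right)} = -4 + t$
$f{\left(O \right)} = -2$ ($f{\left(O \right)} = -4 + 2 = -2$)
$\left(\left(5 - 2\right) + f{\left(w{\left(5 \right)} \right)}\right) 11 = \left(\left(5 - 2\right) - 2\right) 11 = \left(3 - 2\right) 11 = 1 \cdot 11 = 11$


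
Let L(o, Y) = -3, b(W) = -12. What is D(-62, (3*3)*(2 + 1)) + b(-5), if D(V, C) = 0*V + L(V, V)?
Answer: -15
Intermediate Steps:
D(V, C) = -3 (D(V, C) = 0*V - 3 = 0 - 3 = -3)
D(-62, (3*3)*(2 + 1)) + b(-5) = -3 - 12 = -15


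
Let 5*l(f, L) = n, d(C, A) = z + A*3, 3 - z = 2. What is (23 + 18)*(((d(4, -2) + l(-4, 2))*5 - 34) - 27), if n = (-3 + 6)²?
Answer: -3157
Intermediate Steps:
z = 1 (z = 3 - 1*2 = 3 - 2 = 1)
n = 9 (n = 3² = 9)
d(C, A) = 1 + 3*A (d(C, A) = 1 + A*3 = 1 + 3*A)
l(f, L) = 9/5 (l(f, L) = (⅕)*9 = 9/5)
(23 + 18)*(((d(4, -2) + l(-4, 2))*5 - 34) - 27) = (23 + 18)*((((1 + 3*(-2)) + 9/5)*5 - 34) - 27) = 41*((((1 - 6) + 9/5)*5 - 34) - 27) = 41*(((-5 + 9/5)*5 - 34) - 27) = 41*((-16/5*5 - 34) - 27) = 41*((-16 - 34) - 27) = 41*(-50 - 27) = 41*(-77) = -3157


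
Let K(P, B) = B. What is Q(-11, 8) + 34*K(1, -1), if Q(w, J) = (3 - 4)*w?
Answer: -23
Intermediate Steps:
Q(w, J) = -w
Q(-11, 8) + 34*K(1, -1) = -1*(-11) + 34*(-1) = 11 - 34 = -23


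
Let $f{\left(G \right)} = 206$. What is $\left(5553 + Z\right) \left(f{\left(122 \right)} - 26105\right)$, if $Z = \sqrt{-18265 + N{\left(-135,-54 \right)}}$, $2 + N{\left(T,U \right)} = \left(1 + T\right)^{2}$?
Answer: $-143817147 - 25899 i \sqrt{311} \approx -1.4382 \cdot 10^{8} - 4.5673 \cdot 10^{5} i$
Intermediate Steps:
$N{\left(T,U \right)} = -2 + \left(1 + T\right)^{2}$
$Z = i \sqrt{311}$ ($Z = \sqrt{-18265 - \left(2 - \left(1 - 135\right)^{2}\right)} = \sqrt{-18265 - \left(2 - \left(-134\right)^{2}\right)} = \sqrt{-18265 + \left(-2 + 17956\right)} = \sqrt{-18265 + 17954} = \sqrt{-311} = i \sqrt{311} \approx 17.635 i$)
$\left(5553 + Z\right) \left(f{\left(122 \right)} - 26105\right) = \left(5553 + i \sqrt{311}\right) \left(206 - 26105\right) = \left(5553 + i \sqrt{311}\right) \left(-25899\right) = -143817147 - 25899 i \sqrt{311}$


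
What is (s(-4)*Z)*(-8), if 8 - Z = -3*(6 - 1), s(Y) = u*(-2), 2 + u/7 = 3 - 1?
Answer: 0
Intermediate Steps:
u = 0 (u = -14 + 7*(3 - 1) = -14 + 7*2 = -14 + 14 = 0)
s(Y) = 0 (s(Y) = 0*(-2) = 0)
Z = 23 (Z = 8 - (-3)*(6 - 1) = 8 - (-3)*5 = 8 - 1*(-15) = 8 + 15 = 23)
(s(-4)*Z)*(-8) = (0*23)*(-8) = 0*(-8) = 0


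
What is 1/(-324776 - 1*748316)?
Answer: -1/1073092 ≈ -9.3189e-7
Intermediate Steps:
1/(-324776 - 1*748316) = 1/(-324776 - 748316) = 1/(-1073092) = -1/1073092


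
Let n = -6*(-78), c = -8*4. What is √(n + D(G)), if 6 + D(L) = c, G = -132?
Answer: √430 ≈ 20.736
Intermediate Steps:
c = -32
n = 468
D(L) = -38 (D(L) = -6 - 32 = -38)
√(n + D(G)) = √(468 - 38) = √430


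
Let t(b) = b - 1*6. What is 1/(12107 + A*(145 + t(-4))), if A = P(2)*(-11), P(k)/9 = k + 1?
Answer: -1/27988 ≈ -3.5730e-5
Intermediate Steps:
P(k) = 9 + 9*k (P(k) = 9*(k + 1) = 9*(1 + k) = 9 + 9*k)
t(b) = -6 + b (t(b) = b - 6 = -6 + b)
A = -297 (A = (9 + 9*2)*(-11) = (9 + 18)*(-11) = 27*(-11) = -297)
1/(12107 + A*(145 + t(-4))) = 1/(12107 - 297*(145 + (-6 - 4))) = 1/(12107 - 297*(145 - 10)) = 1/(12107 - 297*135) = 1/(12107 - 40095) = 1/(-27988) = -1/27988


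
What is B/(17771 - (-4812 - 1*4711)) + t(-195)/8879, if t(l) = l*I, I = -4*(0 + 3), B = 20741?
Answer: 19079023/18641802 ≈ 1.0235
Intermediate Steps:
I = -12 (I = -4*3 = -12)
t(l) = -12*l (t(l) = l*(-12) = -12*l)
B/(17771 - (-4812 - 1*4711)) + t(-195)/8879 = 20741/(17771 - (-4812 - 1*4711)) - 12*(-195)/8879 = 20741/(17771 - (-4812 - 4711)) + 2340*(1/8879) = 20741/(17771 - 1*(-9523)) + 180/683 = 20741/(17771 + 9523) + 180/683 = 20741/27294 + 180/683 = 19079023/18641802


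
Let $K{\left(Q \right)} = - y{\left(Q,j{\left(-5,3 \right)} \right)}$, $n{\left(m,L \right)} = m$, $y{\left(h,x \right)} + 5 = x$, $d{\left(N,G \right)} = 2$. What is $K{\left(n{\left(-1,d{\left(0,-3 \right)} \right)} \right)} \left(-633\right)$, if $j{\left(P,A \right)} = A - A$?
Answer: $-3165$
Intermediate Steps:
$j{\left(P,A \right)} = 0$
$y{\left(h,x \right)} = -5 + x$
$K{\left(Q \right)} = 5$ ($K{\left(Q \right)} = - (-5 + 0) = \left(-1\right) \left(-5\right) = 5$)
$K{\left(n{\left(-1,d{\left(0,-3 \right)} \right)} \right)} \left(-633\right) = 5 \left(-633\right) = -3165$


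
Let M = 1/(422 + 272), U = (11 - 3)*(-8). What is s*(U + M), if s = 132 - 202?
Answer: 1554525/347 ≈ 4479.9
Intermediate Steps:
s = -70
U = -64 (U = 8*(-8) = -64)
M = 1/694 ≈ 0.0014409
s*(U + M) = -70*(-64 + 1/694) = -70*(-44415/694) = 1554525/347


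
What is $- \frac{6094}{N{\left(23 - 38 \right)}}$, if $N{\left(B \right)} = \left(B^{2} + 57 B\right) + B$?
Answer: $\frac{6094}{645} \approx 9.4481$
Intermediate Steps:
$N{\left(B \right)} = B^{2} + 58 B$
$- \frac{6094}{N{\left(23 - 38 \right)}} = - \frac{6094}{\left(23 - 38\right) \left(58 + \left(23 - 38\right)\right)} = - \frac{6094}{\left(-15\right) \left(58 - 15\right)} = - \frac{6094}{\left(-15\right) 43} = - \frac{6094}{-645} = \left(-6094\right) \left(- \frac{1}{645}\right) = \frac{6094}{645}$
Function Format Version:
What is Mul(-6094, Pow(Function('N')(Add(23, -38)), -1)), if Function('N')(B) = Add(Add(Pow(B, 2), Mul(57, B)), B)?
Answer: Rational(6094, 645) ≈ 9.4481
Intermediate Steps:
Function('N')(B) = Add(Pow(B, 2), Mul(58, B))
Mul(-6094, Pow(Function('N')(Add(23, -38)), -1)) = Mul(-6094, Pow(Mul(Add(23, -38), Add(58, Add(23, -38))), -1)) = Mul(-6094, Pow(Mul(-15, Add(58, -15)), -1)) = Mul(-6094, Pow(Mul(-15, 43), -1)) = Mul(-6094, Pow(-645, -1)) = Mul(-6094, Rational(-1, 645)) = Rational(6094, 645)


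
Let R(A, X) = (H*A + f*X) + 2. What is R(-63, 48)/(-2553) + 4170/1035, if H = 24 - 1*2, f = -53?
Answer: 206/37 ≈ 5.5676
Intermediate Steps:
H = 22 (H = 24 - 2 = 22)
R(A, X) = 2 - 53*X + 22*A (R(A, X) = (22*A - 53*X) + 2 = (-53*X + 22*A) + 2 = 2 - 53*X + 22*A)
R(-63, 48)/(-2553) + 4170/1035 = (2 - 53*48 + 22*(-63))/(-2553) + 4170/1035 = (2 - 2544 - 1386)*(-1/2553) + 4170*(1/1035) = -3928*(-1/2553) + 278/69 = 3928/2553 + 278/69 = 206/37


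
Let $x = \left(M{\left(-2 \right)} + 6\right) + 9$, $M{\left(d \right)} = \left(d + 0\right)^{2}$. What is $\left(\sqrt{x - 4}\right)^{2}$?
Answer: $15$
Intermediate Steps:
$M{\left(d \right)} = d^{2}$
$x = 19$ ($x = \left(\left(-2\right)^{2} + 6\right) + 9 = \left(4 + 6\right) + 9 = 10 + 9 = 19$)
$\left(\sqrt{x - 4}\right)^{2} = \left(\sqrt{19 - 4}\right)^{2} = \left(\sqrt{15}\right)^{2} = 15$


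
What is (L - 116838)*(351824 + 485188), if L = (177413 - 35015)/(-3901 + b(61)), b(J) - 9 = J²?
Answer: -1871344556928/19 ≈ -9.8492e+10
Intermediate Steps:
b(J) = 9 + J²
L = -15822/19 (L = (177413 - 35015)/(-3901 + (9 + 61²)) = 142398/(-3901 + (9 + 3721)) = 142398/(-3901 + 3730) = 142398/(-171) = 142398*(-1/171) = -15822/19 ≈ -832.74)
(L - 116838)*(351824 + 485188) = (-15822/19 - 116838)*(351824 + 485188) = -2235744/19*837012 = -1871344556928/19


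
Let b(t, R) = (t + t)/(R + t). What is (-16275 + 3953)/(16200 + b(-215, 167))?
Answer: -295728/389015 ≈ -0.76020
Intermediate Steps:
b(t, R) = 2*t/(R + t) (b(t, R) = (2*t)/(R + t) = 2*t/(R + t))
(-16275 + 3953)/(16200 + b(-215, 167)) = (-16275 + 3953)/(16200 + 2*(-215)/(167 - 215)) = -12322/(16200 + 2*(-215)/(-48)) = -12322/(16200 + 2*(-215)*(-1/48)) = -12322/(16200 + 215/24) = -12322/389015/24 = -12322*24/389015 = -295728/389015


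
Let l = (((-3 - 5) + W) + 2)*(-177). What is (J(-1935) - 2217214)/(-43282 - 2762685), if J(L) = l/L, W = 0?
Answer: 476701128/603282905 ≈ 0.79018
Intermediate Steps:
l = 1062 (l = (((-3 - 5) + 0) + 2)*(-177) = ((-8 + 0) + 2)*(-177) = (-8 + 2)*(-177) = -6*(-177) = 1062)
J(L) = 1062/L
(J(-1935) - 2217214)/(-43282 - 2762685) = (1062/(-1935) - 2217214)/(-43282 - 2762685) = (1062*(-1/1935) - 2217214)/(-2805967) = (-118/215 - 2217214)*(-1/2805967) = -476701128/215*(-1/2805967) = 476701128/603282905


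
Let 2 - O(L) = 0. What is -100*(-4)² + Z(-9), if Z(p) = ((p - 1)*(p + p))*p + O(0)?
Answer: -3218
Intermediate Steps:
O(L) = 2 (O(L) = 2 - 1*0 = 2 + 0 = 2)
Z(p) = 2 + 2*p²*(-1 + p) (Z(p) = ((p - 1)*(p + p))*p + 2 = ((-1 + p)*(2*p))*p + 2 = (2*p*(-1 + p))*p + 2 = 2*p²*(-1 + p) + 2 = 2 + 2*p²*(-1 + p))
-100*(-4)² + Z(-9) = -100*(-4)² + (2 - 2*(-9)² + 2*(-9)³) = -100*16 + (2 - 2*81 + 2*(-729)) = -1600 + (2 - 162 - 1458) = -1600 - 1618 = -3218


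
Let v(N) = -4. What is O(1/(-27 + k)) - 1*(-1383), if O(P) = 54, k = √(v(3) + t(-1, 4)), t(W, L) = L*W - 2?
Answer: 1437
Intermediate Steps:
t(W, L) = -2 + L*W
k = I*√10 (k = √(-4 + (-2 + 4*(-1))) = √(-4 + (-2 - 4)) = √(-4 - 6) = √(-10) = I*√10 ≈ 3.1623*I)
O(1/(-27 + k)) - 1*(-1383) = 54 - 1*(-1383) = 54 + 1383 = 1437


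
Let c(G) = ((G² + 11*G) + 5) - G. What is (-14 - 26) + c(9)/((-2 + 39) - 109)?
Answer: -382/9 ≈ -42.444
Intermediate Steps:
c(G) = 5 + G² + 10*G (c(G) = (5 + G² + 11*G) - G = 5 + G² + 10*G)
(-14 - 26) + c(9)/((-2 + 39) - 109) = (-14 - 26) + (5 + 9² + 10*9)/((-2 + 39) - 109) = -40 + (5 + 81 + 90)/(37 - 109) = -40 + 176/(-72) = -40 - 1/72*176 = -40 - 22/9 = -382/9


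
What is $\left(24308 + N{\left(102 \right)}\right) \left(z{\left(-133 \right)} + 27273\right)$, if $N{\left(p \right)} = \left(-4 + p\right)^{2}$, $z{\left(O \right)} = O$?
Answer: $920371680$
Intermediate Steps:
$\left(24308 + N{\left(102 \right)}\right) \left(z{\left(-133 \right)} + 27273\right) = \left(24308 + \left(-4 + 102\right)^{2}\right) \left(-133 + 27273\right) = \left(24308 + 98^{2}\right) 27140 = \left(24308 + 9604\right) 27140 = 33912 \cdot 27140 = 920371680$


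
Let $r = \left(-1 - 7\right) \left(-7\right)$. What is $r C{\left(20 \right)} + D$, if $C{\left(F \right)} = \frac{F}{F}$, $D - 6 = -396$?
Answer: $-334$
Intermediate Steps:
$D = -390$ ($D = 6 - 396 = -390$)
$r = 56$ ($r = \left(-8\right) \left(-7\right) = 56$)
$C{\left(F \right)} = 1$
$r C{\left(20 \right)} + D = 56 \cdot 1 - 390 = 56 - 390 = -334$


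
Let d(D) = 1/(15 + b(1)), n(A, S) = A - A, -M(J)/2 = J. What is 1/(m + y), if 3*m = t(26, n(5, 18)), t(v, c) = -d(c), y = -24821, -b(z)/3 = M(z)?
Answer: -63/1563724 ≈ -4.0288e-5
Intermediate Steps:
M(J) = -2*J
b(z) = 6*z (b(z) = -(-6)*z = 6*z)
n(A, S) = 0
d(D) = 1/21 (d(D) = 1/(15 + 6*1) = 1/(15 + 6) = 1/21)
t(v, c) = -1/21 (t(v, c) = -1*1/21 = -1/21)
m = -1/63 (m = (1/3)*(-1/21) = -1/63 ≈ -0.015873)
1/(m + y) = 1/(-1/63 - 24821) = 1/(-1563724/63) = -63/1563724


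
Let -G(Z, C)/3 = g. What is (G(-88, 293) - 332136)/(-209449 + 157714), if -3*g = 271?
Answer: 66373/10347 ≈ 6.4147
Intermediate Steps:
g = -271/3 (g = -1/3*271 = -271/3 ≈ -90.333)
G(Z, C) = 271 (G(Z, C) = -3*(-271/3) = 271)
(G(-88, 293) - 332136)/(-209449 + 157714) = (271 - 332136)/(-209449 + 157714) = -331865/(-51735) = -331865*(-1/51735) = 66373/10347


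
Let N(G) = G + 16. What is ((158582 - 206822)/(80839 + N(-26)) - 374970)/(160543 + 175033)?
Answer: -1683805465/1506904028 ≈ -1.1174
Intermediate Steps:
N(G) = 16 + G
((158582 - 206822)/(80839 + N(-26)) - 374970)/(160543 + 175033) = ((158582 - 206822)/(80839 + (16 - 26)) - 374970)/(160543 + 175033) = (-48240/(80839 - 10) - 374970)/335576 = (-48240/80829 - 374970)*(1/335576) = (-48240*1/80829 - 374970)*(1/335576) = (-5360/8981 - 374970)*(1/335576) = -3367610930/8981*1/335576 = -1683805465/1506904028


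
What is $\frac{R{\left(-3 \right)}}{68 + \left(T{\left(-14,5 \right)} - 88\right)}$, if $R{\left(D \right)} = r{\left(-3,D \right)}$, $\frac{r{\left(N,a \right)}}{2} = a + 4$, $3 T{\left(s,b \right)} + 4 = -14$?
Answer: $- \frac{1}{13} \approx -0.076923$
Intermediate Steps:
$T{\left(s,b \right)} = -6$ ($T{\left(s,b \right)} = - \frac{4}{3} + \frac{1}{3} \left(-14\right) = - \frac{4}{3} - \frac{14}{3} = -6$)
$r{\left(N,a \right)} = 8 + 2 a$ ($r{\left(N,a \right)} = 2 \left(a + 4\right) = 2 \left(4 + a\right) = 8 + 2 a$)
$R{\left(D \right)} = 8 + 2 D$
$\frac{R{\left(-3 \right)}}{68 + \left(T{\left(-14,5 \right)} - 88\right)} = \frac{8 + 2 \left(-3\right)}{68 - 94} = \frac{8 - 6}{68 - 94} = \frac{1}{68 - 94} \cdot 2 = \frac{1}{-26} \cdot 2 = \left(- \frac{1}{26}\right) 2 = - \frac{1}{13}$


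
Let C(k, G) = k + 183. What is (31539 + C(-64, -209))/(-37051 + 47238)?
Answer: 31658/10187 ≈ 3.1077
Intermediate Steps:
C(k, G) = 183 + k
(31539 + C(-64, -209))/(-37051 + 47238) = (31539 + (183 - 64))/(-37051 + 47238) = (31539 + 119)/10187 = 31658*(1/10187) = 31658/10187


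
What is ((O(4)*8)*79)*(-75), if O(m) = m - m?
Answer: 0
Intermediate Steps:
O(m) = 0
((O(4)*8)*79)*(-75) = ((0*8)*79)*(-75) = (0*79)*(-75) = 0*(-75) = 0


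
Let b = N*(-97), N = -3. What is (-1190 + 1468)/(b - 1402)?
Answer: -278/1111 ≈ -0.25023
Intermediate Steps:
b = 291 (b = -3*(-97) = 291)
(-1190 + 1468)/(b - 1402) = (-1190 + 1468)/(291 - 1402) = 278/(-1111) = 278*(-1/1111) = -278/1111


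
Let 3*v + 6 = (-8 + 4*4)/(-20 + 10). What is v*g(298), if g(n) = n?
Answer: -10132/15 ≈ -675.47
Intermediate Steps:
v = -34/15 (v = -2 + ((-8 + 4*4)/(-20 + 10))/3 = -2 + ((-8 + 16)/(-10))/3 = -2 + (8*(-⅒))/3 = -2 + (⅓)*(-⅘) = -2 - 4/15 = -34/15 ≈ -2.2667)
v*g(298) = -34/15*298 = -10132/15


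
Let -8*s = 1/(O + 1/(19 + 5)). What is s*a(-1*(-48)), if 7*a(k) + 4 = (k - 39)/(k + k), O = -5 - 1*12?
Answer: -375/91168 ≈ -0.0041133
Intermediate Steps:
O = -17 (O = -5 - 12 = -17)
a(k) = -4/7 + (-39 + k)/(14*k) (a(k) = -4/7 + ((k - 39)/(k + k))/7 = -4/7 + ((-39 + k)/((2*k)))/7 = -4/7 + ((-39 + k)*(1/(2*k)))/7 = -4/7 + ((-39 + k)/(2*k))/7 = -4/7 + (-39 + k)/(14*k))
s = 3/407 (s = -1/(8*(-17 + 1/(19 + 5))) = -1/(8*(-17 + 1/24)) = -1/(8*(-407/24)) = -1/8*(-24/407) = 3/407 ≈ 0.0073710)
s*a(-1*(-48)) = 3*((-39 - (-7)*(-48))/(14*((-1*(-48)))))/407 = 3*((1/14)*(-39 - 7*48)/48)/407 = 3*((1/14)*(1/48)*(-39 - 336))/407 = 3*((1/14)*(1/48)*(-375))/407 = (3/407)*(-125/224) = -375/91168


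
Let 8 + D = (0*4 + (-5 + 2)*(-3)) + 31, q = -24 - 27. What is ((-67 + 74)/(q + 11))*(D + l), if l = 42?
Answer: -259/20 ≈ -12.950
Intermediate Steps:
q = -51
D = 32 (D = -8 + ((0*4 + (-5 + 2)*(-3)) + 31) = -8 + ((0 - 3*(-3)) + 31) = -8 + ((0 + 9) + 31) = -8 + (9 + 31) = -8 + 40 = 32)
((-67 + 74)/(q + 11))*(D + l) = ((-67 + 74)/(-51 + 11))*(32 + 42) = (7/(-40))*74 = (7*(-1/40))*74 = -7/40*74 = -259/20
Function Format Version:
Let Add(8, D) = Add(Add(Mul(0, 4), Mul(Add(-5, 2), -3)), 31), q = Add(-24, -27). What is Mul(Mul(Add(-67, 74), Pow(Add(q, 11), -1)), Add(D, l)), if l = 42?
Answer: Rational(-259, 20) ≈ -12.950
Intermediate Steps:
q = -51
D = 32 (D = Add(-8, Add(Add(Mul(0, 4), Mul(Add(-5, 2), -3)), 31)) = Add(-8, Add(Add(0, Mul(-3, -3)), 31)) = Add(-8, Add(Add(0, 9), 31)) = Add(-8, Add(9, 31)) = Add(-8, 40) = 32)
Mul(Mul(Add(-67, 74), Pow(Add(q, 11), -1)), Add(D, l)) = Mul(Mul(Add(-67, 74), Pow(Add(-51, 11), -1)), Add(32, 42)) = Mul(Mul(7, Pow(-40, -1)), 74) = Mul(Mul(7, Rational(-1, 40)), 74) = Mul(Rational(-7, 40), 74) = Rational(-259, 20)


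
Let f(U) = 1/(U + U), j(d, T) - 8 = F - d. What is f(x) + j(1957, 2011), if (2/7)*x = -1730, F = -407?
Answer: -28531161/12110 ≈ -2356.0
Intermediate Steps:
x = -6055 (x = (7/2)*(-1730) = -6055)
j(d, T) = -399 - d (j(d, T) = 8 + (-407 - d) = -399 - d)
f(U) = 1/(2*U)
f(x) + j(1957, 2011) = (½)/(-6055) + (-399 - 1*1957) = (½)*(-1/6055) + (-399 - 1957) = -1/12110 - 2356 = -28531161/12110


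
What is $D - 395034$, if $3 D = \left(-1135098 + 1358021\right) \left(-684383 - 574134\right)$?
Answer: $- \frac{280553570293}{3} \approx -9.3518 \cdot 10^{10}$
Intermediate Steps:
$D = - \frac{280552385191}{3}$ ($D = \frac{\left(-1135098 + 1358021\right) \left(-684383 - 574134\right)}{3} = \frac{222923 \left(-1258517\right)}{3} = \frac{1}{3} \left(-280552385191\right) = - \frac{280552385191}{3} \approx -9.3518 \cdot 10^{10}$)
$D - 395034 = - \frac{280552385191}{3} - 395034 = - \frac{280553570293}{3}$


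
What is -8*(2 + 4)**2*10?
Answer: -2880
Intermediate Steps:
-8*(2 + 4)**2*10 = -8*6**2*10 = -8*36*10 = -288*10 = -2880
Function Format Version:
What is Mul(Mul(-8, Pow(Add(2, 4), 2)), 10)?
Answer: -2880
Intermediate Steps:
Mul(Mul(-8, Pow(Add(2, 4), 2)), 10) = Mul(Mul(-8, Pow(6, 2)), 10) = Mul(Mul(-8, 36), 10) = Mul(-288, 10) = -2880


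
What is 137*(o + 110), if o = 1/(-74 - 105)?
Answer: 2697393/179 ≈ 15069.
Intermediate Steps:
o = -1/179 (o = 1/(-179) = -1/179 ≈ -0.0055866)
137*(o + 110) = 137*(-1/179 + 110) = 137*(19689/179) = 2697393/179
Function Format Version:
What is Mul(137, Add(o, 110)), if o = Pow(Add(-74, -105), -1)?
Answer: Rational(2697393, 179) ≈ 15069.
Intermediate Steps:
o = Rational(-1, 179) (o = Pow(-179, -1) = Rational(-1, 179) ≈ -0.0055866)
Mul(137, Add(o, 110)) = Mul(137, Add(Rational(-1, 179), 110)) = Mul(137, Rational(19689, 179)) = Rational(2697393, 179)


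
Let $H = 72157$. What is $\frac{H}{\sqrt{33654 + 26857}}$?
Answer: $\frac{72157 \sqrt{60511}}{60511} \approx 293.33$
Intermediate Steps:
$\frac{H}{\sqrt{33654 + 26857}} = \frac{72157}{\sqrt{33654 + 26857}} = \frac{72157}{\sqrt{60511}} = 72157 \frac{\sqrt{60511}}{60511} = \frac{72157 \sqrt{60511}}{60511}$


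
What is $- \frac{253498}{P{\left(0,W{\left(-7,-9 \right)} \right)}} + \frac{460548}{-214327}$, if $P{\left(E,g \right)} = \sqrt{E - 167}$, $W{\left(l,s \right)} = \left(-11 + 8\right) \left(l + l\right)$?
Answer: $- \frac{460548}{214327} + \frac{253498 i \sqrt{167}}{167} \approx -2.1488 + 19616.0 i$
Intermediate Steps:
$W{\left(l,s \right)} = - 6 l$ ($W{\left(l,s \right)} = - 3 \cdot 2 l = - 6 l$)
$P{\left(E,g \right)} = \sqrt{-167 + E}$
$- \frac{253498}{P{\left(0,W{\left(-7,-9 \right)} \right)}} + \frac{460548}{-214327} = - \frac{253498}{\sqrt{-167 + 0}} + \frac{460548}{-214327} = - \frac{253498}{\sqrt{-167}} + 460548 \left(- \frac{1}{214327}\right) = - \frac{253498}{i \sqrt{167}} - \frac{460548}{214327} = - 253498 \left(- \frac{i \sqrt{167}}{167}\right) - \frac{460548}{214327} = \frac{253498 i \sqrt{167}}{167} - \frac{460548}{214327} = - \frac{460548}{214327} + \frac{253498 i \sqrt{167}}{167}$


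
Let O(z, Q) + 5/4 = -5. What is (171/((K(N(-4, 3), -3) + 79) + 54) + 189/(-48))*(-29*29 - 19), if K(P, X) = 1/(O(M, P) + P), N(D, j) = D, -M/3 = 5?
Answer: 49688865/21796 ≈ 2279.7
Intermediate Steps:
M = -15 (M = -3*5 = -15)
O(z, Q) = -25/4 (O(z, Q) = -5/4 - 5 = -25/4)
K(P, X) = 1/(-25/4 + P)
(171/((K(N(-4, 3), -3) + 79) + 54) + 189/(-48))*(-29*29 - 19) = (171/((4/(-25 + 4*(-4)) + 79) + 54) + 189/(-48))*(-29*29 - 19) = (171/((4/(-25 - 16) + 79) + 54) + 189*(-1/48))*(-841 - 19) = (171/((4/(-41) + 79) + 54) - 63/16)*(-860) = (171/((4*(-1/41) + 79) + 54) - 63/16)*(-860) = (171/((-4/41 + 79) + 54) - 63/16)*(-860) = (171/(3235/41 + 54) - 63/16)*(-860) = (171/(5449/41) - 63/16)*(-860) = (171*(41/5449) - 63/16)*(-860) = (7011/5449 - 63/16)*(-860) = -231111/87184*(-860) = 49688865/21796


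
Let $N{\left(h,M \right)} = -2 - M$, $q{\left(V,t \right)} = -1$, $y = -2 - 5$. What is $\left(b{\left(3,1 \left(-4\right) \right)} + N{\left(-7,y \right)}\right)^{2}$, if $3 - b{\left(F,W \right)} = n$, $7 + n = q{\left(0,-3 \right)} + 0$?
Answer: $256$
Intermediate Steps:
$y = -7$ ($y = -2 - 5 = -7$)
$n = -8$ ($n = -7 + \left(-1 + 0\right) = -7 - 1 = -8$)
$b{\left(F,W \right)} = 11$ ($b{\left(F,W \right)} = 3 - -8 = 3 + 8 = 11$)
$\left(b{\left(3,1 \left(-4\right) \right)} + N{\left(-7,y \right)}\right)^{2} = \left(11 - -5\right)^{2} = \left(11 + \left(-2 + 7\right)\right)^{2} = \left(11 + 5\right)^{2} = 16^{2} = 256$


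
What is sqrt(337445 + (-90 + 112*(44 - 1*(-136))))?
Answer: sqrt(357515) ≈ 597.93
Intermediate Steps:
sqrt(337445 + (-90 + 112*(44 - 1*(-136)))) = sqrt(337445 + (-90 + 112*(44 + 136))) = sqrt(337445 + (-90 + 112*180)) = sqrt(337445 + (-90 + 20160)) = sqrt(337445 + 20070) = sqrt(357515)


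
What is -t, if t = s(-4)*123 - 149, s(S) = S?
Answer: 641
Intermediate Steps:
t = -641 (t = -4*123 - 149 = -492 - 149 = -641)
-t = -1*(-641) = 641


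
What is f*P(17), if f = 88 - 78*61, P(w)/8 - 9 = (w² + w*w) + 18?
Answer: -22602800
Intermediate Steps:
P(w) = 216 + 16*w² (P(w) = 72 + 8*((w² + w*w) + 18) = 72 + 8*((w² + w²) + 18) = 72 + 8*(2*w² + 18) = 72 + 8*(18 + 2*w²) = 72 + (144 + 16*w²) = 216 + 16*w²)
f = -4670 (f = 88 - 4758 = -4670)
f*P(17) = -4670*(216 + 16*17²) = -4670*(216 + 16*289) = -4670*(216 + 4624) = -4670*4840 = -22602800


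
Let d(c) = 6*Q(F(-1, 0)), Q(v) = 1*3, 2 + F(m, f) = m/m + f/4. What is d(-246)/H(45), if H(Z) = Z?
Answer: 2/5 ≈ 0.40000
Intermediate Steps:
F(m, f) = -1 + f/4 (F(m, f) = -2 + (m/m + f/4) = -2 + (1 + f*(1/4)) = -2 + (1 + f/4) = -1 + f/4)
Q(v) = 3
d(c) = 18 (d(c) = 6*3 = 18)
d(-246)/H(45) = 18/45 = 18*(1/45) = 2/5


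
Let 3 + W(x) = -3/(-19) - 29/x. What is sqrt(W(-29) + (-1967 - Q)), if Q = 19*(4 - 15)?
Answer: I*sqrt(635303)/19 ≈ 41.951*I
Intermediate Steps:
W(x) = -54/19 - 29/x (W(x) = -3 + (-3/(-19) - 29/x) = -3 + (-3*(-1/19) - 29/x) = -3 + (3/19 - 29/x) = -54/19 - 29/x)
Q = -209 (Q = 19*(-11) = -209)
sqrt(W(-29) + (-1967 - Q)) = sqrt((-54/19 - 29/(-29)) + (-1967 - 1*(-209))) = sqrt((-54/19 - 29*(-1/29)) + (-1967 + 209)) = sqrt((-54/19 + 1) - 1758) = sqrt(-35/19 - 1758) = sqrt(-33437/19) = I*sqrt(635303)/19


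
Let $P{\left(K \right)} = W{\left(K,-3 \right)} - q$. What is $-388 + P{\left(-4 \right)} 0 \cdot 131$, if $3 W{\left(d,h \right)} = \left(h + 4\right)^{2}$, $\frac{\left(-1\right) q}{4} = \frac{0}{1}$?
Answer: $-388$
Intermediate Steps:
$q = 0$ ($q = - 4 \cdot \frac{0}{1} = - 4 \cdot 0 \cdot 1 = \left(-4\right) 0 = 0$)
$W{\left(d,h \right)} = \frac{\left(4 + h\right)^{2}}{3}$ ($W{\left(d,h \right)} = \frac{\left(h + 4\right)^{2}}{3} = \frac{\left(4 + h\right)^{2}}{3}$)
$P{\left(K \right)} = \frac{1}{3}$ ($P{\left(K \right)} = \frac{\left(4 - 3\right)^{2}}{3} - 0 = \frac{1^{2}}{3} + 0 = \frac{1}{3} \cdot 1 + 0 = \frac{1}{3} + 0 = \frac{1}{3}$)
$-388 + P{\left(-4 \right)} 0 \cdot 131 = -388 + \frac{1}{3} \cdot 0 \cdot 131 = -388 + 0 \cdot 131 = -388 + 0 = -388$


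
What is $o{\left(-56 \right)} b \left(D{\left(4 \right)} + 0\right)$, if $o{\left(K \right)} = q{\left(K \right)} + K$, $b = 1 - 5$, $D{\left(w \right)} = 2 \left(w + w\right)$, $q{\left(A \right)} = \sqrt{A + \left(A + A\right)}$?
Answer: $3584 - 128 i \sqrt{42} \approx 3584.0 - 829.54 i$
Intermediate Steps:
$q{\left(A \right)} = \sqrt{3} \sqrt{A}$ ($q{\left(A \right)} = \sqrt{A + 2 A} = \sqrt{3 A} = \sqrt{3} \sqrt{A}$)
$D{\left(w \right)} = 4 w$ ($D{\left(w \right)} = 2 \cdot 2 w = 4 w$)
$b = -4$ ($b = 1 - 5 = -4$)
$o{\left(K \right)} = K + \sqrt{3} \sqrt{K}$ ($o{\left(K \right)} = \sqrt{3} \sqrt{K} + K = K + \sqrt{3} \sqrt{K}$)
$o{\left(-56 \right)} b \left(D{\left(4 \right)} + 0\right) = \left(-56 + \sqrt{3} \sqrt{-56}\right) \left(- 4 \left(4 \cdot 4 + 0\right)\right) = \left(-56 + \sqrt{3} \cdot 2 i \sqrt{14}\right) \left(- 4 \left(16 + 0\right)\right) = \left(-56 + 2 i \sqrt{42}\right) \left(\left(-4\right) 16\right) = \left(-56 + 2 i \sqrt{42}\right) \left(-64\right) = 3584 - 128 i \sqrt{42}$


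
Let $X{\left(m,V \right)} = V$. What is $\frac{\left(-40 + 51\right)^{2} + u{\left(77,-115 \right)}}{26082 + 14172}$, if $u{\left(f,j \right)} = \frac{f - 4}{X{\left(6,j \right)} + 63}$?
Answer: $\frac{2073}{697736} \approx 0.002971$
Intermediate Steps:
$u{\left(f,j \right)} = \frac{-4 + f}{63 + j}$ ($u{\left(f,j \right)} = \frac{f - 4}{j + 63} = \frac{-4 + f}{63 + j}$)
$\frac{\left(-40 + 51\right)^{2} + u{\left(77,-115 \right)}}{26082 + 14172} = \frac{\left(-40 + 51\right)^{2} + \frac{-4 + 77}{63 - 115}}{26082 + 14172} = \frac{11^{2} + \frac{1}{-52} \cdot 73}{40254} = \left(121 - \frac{73}{52}\right) \frac{1}{40254} = \frac{6219}{52} \cdot \frac{1}{40254} = \frac{2073}{697736}$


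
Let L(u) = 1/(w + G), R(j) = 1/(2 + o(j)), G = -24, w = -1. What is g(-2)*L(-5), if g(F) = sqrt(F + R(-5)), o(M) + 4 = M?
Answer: -I*sqrt(105)/175 ≈ -0.058554*I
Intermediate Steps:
o(M) = -4 + M
R(j) = 1/(-2 + j) (R(j) = 1/(2 + (-4 + j)) = 1/(-2 + j))
L(u) = -1/25 (L(u) = 1/(-1 - 24) = 1/(-25) = -1/25)
g(F) = sqrt(-1/7 + F) (g(F) = sqrt(F + 1/(-2 - 5)) = sqrt(F + 1/(-7)) = sqrt(F - 1/7) = sqrt(-1/7 + F))
g(-2)*L(-5) = (sqrt(-7 + 49*(-2))/7)*(-1/25) = (sqrt(-7 - 98)/7)*(-1/25) = (sqrt(-105)/7)*(-1/25) = ((I*sqrt(105))/7)*(-1/25) = (I*sqrt(105)/7)*(-1/25) = -I*sqrt(105)/175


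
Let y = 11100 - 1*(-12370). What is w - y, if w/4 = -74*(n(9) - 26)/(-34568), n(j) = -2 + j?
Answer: -101414573/4321 ≈ -23470.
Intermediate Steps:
y = 23470 (y = 11100 + 12370 = 23470)
w = -703/4321 (w = 4*(-74*((-2 + 9) - 26)/(-34568)) = 4*(-74*(7 - 26)*(-1/34568)) = 4*(-74*(-19)*(-1/34568)) = 4*(1406*(-1/34568)) = 4*(-703/17284) = -703/4321 ≈ -0.16269)
w - y = -703/4321 - 1*23470 = -703/4321 - 23470 = -101414573/4321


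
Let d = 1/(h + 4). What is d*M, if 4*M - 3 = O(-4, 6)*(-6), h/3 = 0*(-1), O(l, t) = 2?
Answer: -9/16 ≈ -0.56250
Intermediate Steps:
h = 0 (h = 3*(0*(-1)) = 3*0 = 0)
M = -9/4 (M = ¾ + (2*(-6))/4 = ¾ + (¼)*(-12) = ¾ - 3 = -9/4 ≈ -2.2500)
d = ¼ (d = 1/(0 + 4) = 1/4 = ¼ ≈ 0.25000)
d*M = (¼)*(-9/4) = -9/16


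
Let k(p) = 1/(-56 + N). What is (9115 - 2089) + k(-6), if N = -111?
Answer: 1173341/167 ≈ 7026.0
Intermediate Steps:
k(p) = -1/167 (k(p) = 1/(-56 - 111) = 1/(-167) = -1/167)
(9115 - 2089) + k(-6) = (9115 - 2089) - 1/167 = 7026 - 1/167 = 1173341/167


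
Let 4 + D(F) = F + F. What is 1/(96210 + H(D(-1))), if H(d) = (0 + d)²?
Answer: 1/96246 ≈ 1.0390e-5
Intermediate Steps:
D(F) = -4 + 2*F (D(F) = -4 + (F + F) = -4 + 2*F)
H(d) = d²
1/(96210 + H(D(-1))) = 1/(96210 + (-4 + 2*(-1))²) = 1/(96210 + (-4 - 2)²) = 1/(96210 + (-6)²) = 1/(96210 + 36) = 1/96246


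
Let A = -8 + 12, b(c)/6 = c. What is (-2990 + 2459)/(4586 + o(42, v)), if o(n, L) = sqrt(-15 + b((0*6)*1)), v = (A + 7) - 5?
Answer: -2435166/21031411 + 531*I*sqrt(15)/21031411 ≈ -0.11579 + 9.7785e-5*I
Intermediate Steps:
b(c) = 6*c
A = 4
v = 6 (v = (4 + 7) - 5 = 11 - 5 = 6)
o(n, L) = I*sqrt(15) (o(n, L) = sqrt(-15 + 6*((0*6)*1)) = sqrt(-15 + 6*(0*1)) = sqrt(-15 + 6*0) = sqrt(-15 + 0) = sqrt(-15) = I*sqrt(15))
(-2990 + 2459)/(4586 + o(42, v)) = (-2990 + 2459)/(4586 + I*sqrt(15)) = -531/(4586 + I*sqrt(15))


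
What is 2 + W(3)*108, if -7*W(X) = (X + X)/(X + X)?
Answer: -94/7 ≈ -13.429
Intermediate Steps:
W(X) = -⅐ (W(X) = -(X + X)/(7*(X + X)) = -2*X/(7*(2*X)) = -2*X*1/(2*X)/7 = -⅐*1 = -⅐)
2 + W(3)*108 = 2 - ⅐*108 = 2 - 108/7 = -94/7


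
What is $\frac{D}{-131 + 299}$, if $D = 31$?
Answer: $\frac{31}{168} \approx 0.18452$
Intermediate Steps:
$\frac{D}{-131 + 299} = \frac{1}{-131 + 299} \cdot 31 = \frac{1}{168} \cdot 31 = \frac{31}{168}$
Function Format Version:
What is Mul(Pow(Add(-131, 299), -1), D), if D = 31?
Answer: Rational(31, 168) ≈ 0.18452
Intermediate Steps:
Mul(Pow(Add(-131, 299), -1), D) = Mul(Pow(Add(-131, 299), -1), 31) = Mul(Pow(168, -1), 31) = Mul(Rational(1, 168), 31) = Rational(31, 168)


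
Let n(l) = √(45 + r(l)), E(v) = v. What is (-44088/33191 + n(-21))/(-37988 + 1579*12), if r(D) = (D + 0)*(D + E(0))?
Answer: 5511/78994580 - 9*√6/19040 ≈ -0.0010881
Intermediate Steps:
r(D) = D² (r(D) = (D + 0)*(D + 0) = D*D = D²)
n(l) = √(45 + l²)
(-44088/33191 + n(-21))/(-37988 + 1579*12) = (-44088/33191 + √(45 + (-21)²))/(-37988 + 1579*12) = (-44088*1/33191 + √(45 + 441))/(-37988 + 18948) = (-44088/33191 + √486)/(-19040) = (-44088/33191 + 9*√6)*(-1/19040) = 5511/78994580 - 9*√6/19040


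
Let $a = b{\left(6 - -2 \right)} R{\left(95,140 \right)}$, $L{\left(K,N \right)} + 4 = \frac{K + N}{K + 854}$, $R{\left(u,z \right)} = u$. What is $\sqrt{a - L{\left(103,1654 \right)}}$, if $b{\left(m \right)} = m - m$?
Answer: $\frac{\sqrt{1981947}}{957} \approx 1.4711$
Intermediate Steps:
$b{\left(m \right)} = 0$
$L{\left(K,N \right)} = -4 + \frac{K + N}{854 + K}$ ($L{\left(K,N \right)} = -4 + \frac{K + N}{K + 854} = -4 + \frac{K + N}{854 + K}$)
$a = 0$ ($a = 0 \cdot 95 = 0$)
$\sqrt{a - L{\left(103,1654 \right)}} = \sqrt{0 - \frac{-3416 + 1654 - 309}{854 + 103}} = \sqrt{0 - \frac{-3416 + 1654 - 309}{957}} = \sqrt{0 - \frac{1}{957} \left(-2071\right)} = \sqrt{0 - - \frac{2071}{957}} = \sqrt{0 + \frac{2071}{957}} = \sqrt{\frac{2071}{957}} = \frac{\sqrt{1981947}}{957}$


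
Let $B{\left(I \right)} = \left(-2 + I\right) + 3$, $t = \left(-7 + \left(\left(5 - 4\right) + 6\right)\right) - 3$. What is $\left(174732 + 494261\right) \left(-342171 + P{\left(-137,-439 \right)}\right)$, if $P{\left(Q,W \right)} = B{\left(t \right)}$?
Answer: $-228911341789$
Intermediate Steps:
$t = -3$ ($t = \left(-7 + \left(1 + 6\right)\right) - 3 = \left(-7 + 7\right) - 3 = 0 - 3 = -3$)
$B{\left(I \right)} = 1 + I$
$P{\left(Q,W \right)} = -2$ ($P{\left(Q,W \right)} = 1 - 3 = -2$)
$\left(174732 + 494261\right) \left(-342171 + P{\left(-137,-439 \right)}\right) = \left(174732 + 494261\right) \left(-342171 - 2\right) = 668993 \left(-342173\right) = -228911341789$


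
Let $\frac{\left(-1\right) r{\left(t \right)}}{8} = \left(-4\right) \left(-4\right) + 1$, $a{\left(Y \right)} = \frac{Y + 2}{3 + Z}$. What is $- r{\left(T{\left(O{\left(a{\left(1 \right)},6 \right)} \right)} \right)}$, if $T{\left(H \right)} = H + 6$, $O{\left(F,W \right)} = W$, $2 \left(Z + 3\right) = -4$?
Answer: $136$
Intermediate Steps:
$Z = -5$ ($Z = -3 + \frac{1}{2} \left(-4\right) = -3 - 2 = -5$)
$a{\left(Y \right)} = -1 - \frac{Y}{2}$ ($a{\left(Y \right)} = \frac{Y + 2}{3 - 5} = \frac{2 + Y}{-2} = \left(2 + Y\right) \left(- \frac{1}{2}\right) = -1 - \frac{Y}{2}$)
$T{\left(H \right)} = 6 + H$
$r{\left(t \right)} = -136$ ($r{\left(t \right)} = - 8 \left(\left(-4\right) \left(-4\right) + 1\right) = - 8 \left(16 + 1\right) = \left(-8\right) 17 = -136$)
$- r{\left(T{\left(O{\left(a{\left(1 \right)},6 \right)} \right)} \right)} = \left(-1\right) \left(-136\right) = 136$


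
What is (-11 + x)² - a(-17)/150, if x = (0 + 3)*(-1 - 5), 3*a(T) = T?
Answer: 378467/450 ≈ 841.04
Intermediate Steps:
a(T) = T/3
x = -18 (x = 3*(-6) = -18)
(-11 + x)² - a(-17)/150 = (-11 - 18)² - (⅓)*(-17)/150 = (-29)² - (-17)/(3*150) = 841 - 1*(-17/450) = 841 + 17/450 = 378467/450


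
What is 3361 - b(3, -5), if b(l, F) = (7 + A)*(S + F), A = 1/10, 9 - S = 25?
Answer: 35101/10 ≈ 3510.1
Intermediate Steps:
S = -16 (S = 9 - 1*25 = 9 - 25 = -16)
A = ⅒ ≈ 0.10000
b(l, F) = -568/5 + 71*F/10 (b(l, F) = (7 + ⅒)*(-16 + F) = 71*(-16 + F)/10 = -568/5 + 71*F/10)
3361 - b(3, -5) = 3361 - (-568/5 + (71/10)*(-5)) = 3361 - (-568/5 - 71/2) = 3361 - 1*(-1491/10) = 3361 + 1491/10 = 35101/10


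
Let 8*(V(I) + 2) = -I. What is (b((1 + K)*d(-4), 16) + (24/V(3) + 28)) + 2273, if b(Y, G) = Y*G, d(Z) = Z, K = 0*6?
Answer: 42311/19 ≈ 2226.9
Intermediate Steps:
K = 0
V(I) = -2 - I/8 (V(I) = -2 + (-I)/8 = -2 - I/8)
b(Y, G) = G*Y
(b((1 + K)*d(-4), 16) + (24/V(3) + 28)) + 2273 = (16*((1 + 0)*(-4)) + (24/(-2 - ⅛*3) + 28)) + 2273 = (16*(1*(-4)) + (24/(-2 - 3/8) + 28)) + 2273 = (16*(-4) + (24/(-19/8) + 28)) + 2273 = (-64 + (-8/19*24 + 28)) + 2273 = (-64 + (-192/19 + 28)) + 2273 = (-64 + 340/19) + 2273 = -876/19 + 2273 = 42311/19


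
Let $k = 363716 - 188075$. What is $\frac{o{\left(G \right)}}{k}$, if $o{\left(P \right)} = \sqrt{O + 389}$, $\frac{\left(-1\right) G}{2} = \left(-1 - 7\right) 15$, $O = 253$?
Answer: $\frac{\sqrt{642}}{175641} \approx 0.00014426$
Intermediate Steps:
$G = 240$ ($G = - 2 \left(-1 - 7\right) 15 = - 2 \left(\left(-8\right) 15\right) = \left(-2\right) \left(-120\right) = 240$)
$k = 175641$
$o{\left(P \right)} = \sqrt{642}$ ($o{\left(P \right)} = \sqrt{253 + 389} = \sqrt{642}$)
$\frac{o{\left(G \right)}}{k} = \frac{\sqrt{642}}{175641}$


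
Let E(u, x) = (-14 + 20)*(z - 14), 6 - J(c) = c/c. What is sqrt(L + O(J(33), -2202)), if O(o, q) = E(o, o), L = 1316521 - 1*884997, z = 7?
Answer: sqrt(431482) ≈ 656.87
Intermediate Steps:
L = 431524 (L = 1316521 - 884997 = 431524)
J(c) = 5 (J(c) = 6 - c/c = 6 - 1*1 = 6 - 1 = 5)
E(u, x) = -42 (E(u, x) = (-14 + 20)*(7 - 14) = 6*(-7) = -42)
O(o, q) = -42
sqrt(L + O(J(33), -2202)) = sqrt(431524 - 42) = sqrt(431482)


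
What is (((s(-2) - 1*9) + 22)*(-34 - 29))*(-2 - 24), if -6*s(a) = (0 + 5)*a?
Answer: 24024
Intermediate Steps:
s(a) = -5*a/6 (s(a) = -(0 + 5)*a/6 = -5*a/6)
(((s(-2) - 1*9) + 22)*(-34 - 29))*(-2 - 24) = (((-⅚*(-2) - 1*9) + 22)*(-34 - 29))*(-2 - 24) = (((5/3 - 9) + 22)*(-63))*(-26) = ((-22/3 + 22)*(-63))*(-26) = ((44/3)*(-63))*(-26) = -924*(-26) = 24024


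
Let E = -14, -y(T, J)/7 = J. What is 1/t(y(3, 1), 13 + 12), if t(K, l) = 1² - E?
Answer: 1/15 ≈ 0.066667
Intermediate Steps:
y(T, J) = -7*J
t(K, l) = 15 (t(K, l) = 1² - 1*(-14) = 1 + 14 = 15)
1/t(y(3, 1), 13 + 12) = 1/15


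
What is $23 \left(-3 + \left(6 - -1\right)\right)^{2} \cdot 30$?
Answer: $11040$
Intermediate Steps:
$23 \left(-3 + \left(6 - -1\right)\right)^{2} \cdot 30 = 23 \left(-3 + \left(6 + 1\right)\right)^{2} \cdot 30 = 23 \left(-3 + 7\right)^{2} \cdot 30 = 23 \cdot 4^{2} \cdot 30 = 23 \cdot 16 \cdot 30 = 368 \cdot 30 = 11040$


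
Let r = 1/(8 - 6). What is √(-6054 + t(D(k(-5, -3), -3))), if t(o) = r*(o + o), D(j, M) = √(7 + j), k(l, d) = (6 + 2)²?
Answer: √(-6054 + √71) ≈ 77.753*I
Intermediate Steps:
k(l, d) = 64 (k(l, d) = 8² = 64)
r = ½ (r = 1/2 = ½ ≈ 0.50000)
t(o) = o (t(o) = (o + o)/2 = (2*o)/2 = o)
√(-6054 + t(D(k(-5, -3), -3))) = √(-6054 + √(7 + 64)) = √(-6054 + √71)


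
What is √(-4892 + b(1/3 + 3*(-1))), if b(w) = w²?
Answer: 2*I*√10991/3 ≈ 69.892*I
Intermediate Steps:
√(-4892 + b(1/3 + 3*(-1))) = √(-4892 + (1/3 + 3*(-1))²) = √(-4892 + (⅓ - 3)²) = √(-4892 + (-8/3)²) = √(-4892 + 64/9) = √(-43964/9) = 2*I*√10991/3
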